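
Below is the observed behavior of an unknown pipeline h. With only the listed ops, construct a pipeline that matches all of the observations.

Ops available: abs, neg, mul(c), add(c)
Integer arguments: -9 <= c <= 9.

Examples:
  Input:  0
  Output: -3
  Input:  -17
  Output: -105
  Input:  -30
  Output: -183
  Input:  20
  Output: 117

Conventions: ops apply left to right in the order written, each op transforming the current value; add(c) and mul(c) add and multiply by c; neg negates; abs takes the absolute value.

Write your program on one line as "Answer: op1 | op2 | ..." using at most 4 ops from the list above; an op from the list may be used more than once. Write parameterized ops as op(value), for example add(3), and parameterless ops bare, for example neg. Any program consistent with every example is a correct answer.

neg | mul(6) | neg | add(-3)

Check, running the answer program on each example:
  0 -> 0 -> 0 -> 0 -> -3
  -17 -> 17 -> 102 -> -102 -> -105
  -30 -> 30 -> 180 -> -180 -> -183
  20 -> -20 -> -120 -> 120 -> 117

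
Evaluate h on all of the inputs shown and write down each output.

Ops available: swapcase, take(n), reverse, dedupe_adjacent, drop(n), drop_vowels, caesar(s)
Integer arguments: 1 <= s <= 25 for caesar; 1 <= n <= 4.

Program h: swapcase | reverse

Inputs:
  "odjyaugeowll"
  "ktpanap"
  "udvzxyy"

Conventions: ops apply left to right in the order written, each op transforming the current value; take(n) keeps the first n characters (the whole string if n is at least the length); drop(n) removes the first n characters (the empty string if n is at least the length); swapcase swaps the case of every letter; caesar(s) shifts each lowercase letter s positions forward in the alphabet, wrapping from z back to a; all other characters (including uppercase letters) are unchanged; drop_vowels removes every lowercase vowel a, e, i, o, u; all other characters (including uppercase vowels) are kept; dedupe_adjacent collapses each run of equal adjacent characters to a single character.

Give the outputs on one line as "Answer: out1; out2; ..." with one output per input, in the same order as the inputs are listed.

"LLWOEGUAYJDO"; "PANAPTK"; "YYXZVDU"

Execution, op by op:
  "odjyaugeowll" -> "ODJYAUGEOWLL" -> "LLWOEGUAYJDO"
  "ktpanap" -> "KTPANAP" -> "PANAPTK"
  "udvzxyy" -> "UDVZXYY" -> "YYXZVDU"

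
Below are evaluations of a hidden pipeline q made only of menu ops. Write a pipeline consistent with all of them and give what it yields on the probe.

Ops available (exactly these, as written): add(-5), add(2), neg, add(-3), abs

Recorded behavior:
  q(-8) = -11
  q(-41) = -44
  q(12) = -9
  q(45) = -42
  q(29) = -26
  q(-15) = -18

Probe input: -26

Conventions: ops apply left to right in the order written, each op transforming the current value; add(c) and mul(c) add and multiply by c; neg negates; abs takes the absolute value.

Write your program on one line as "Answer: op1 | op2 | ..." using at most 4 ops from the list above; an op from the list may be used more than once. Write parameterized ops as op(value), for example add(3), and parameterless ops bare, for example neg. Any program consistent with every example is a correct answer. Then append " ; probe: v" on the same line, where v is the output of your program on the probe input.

add(-3) | abs | neg ; probe: -29

Check, running the answer program on each example:
  -8 -> -11 -> 11 -> -11
  -41 -> -44 -> 44 -> -44
  12 -> 9 -> 9 -> -9
  45 -> 42 -> 42 -> -42
  29 -> 26 -> 26 -> -26
  -15 -> -18 -> 18 -> -18
  probe: -26 -> -29 -> 29 -> -29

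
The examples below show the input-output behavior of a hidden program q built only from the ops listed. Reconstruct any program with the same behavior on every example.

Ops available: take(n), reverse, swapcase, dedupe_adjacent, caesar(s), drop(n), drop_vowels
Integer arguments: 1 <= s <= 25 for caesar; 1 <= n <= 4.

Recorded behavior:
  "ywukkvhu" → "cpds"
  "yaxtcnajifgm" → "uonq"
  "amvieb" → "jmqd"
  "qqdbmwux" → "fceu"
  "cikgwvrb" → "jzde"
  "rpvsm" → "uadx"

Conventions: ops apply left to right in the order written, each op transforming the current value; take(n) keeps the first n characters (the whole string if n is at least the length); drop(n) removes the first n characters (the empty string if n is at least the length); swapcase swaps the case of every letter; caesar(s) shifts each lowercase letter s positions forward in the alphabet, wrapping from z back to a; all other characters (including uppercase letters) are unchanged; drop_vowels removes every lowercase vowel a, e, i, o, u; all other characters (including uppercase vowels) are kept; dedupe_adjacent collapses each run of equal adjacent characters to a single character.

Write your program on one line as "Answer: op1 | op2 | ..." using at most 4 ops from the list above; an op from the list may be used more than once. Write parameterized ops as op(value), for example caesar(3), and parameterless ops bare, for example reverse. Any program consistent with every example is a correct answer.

reverse | caesar(25) | caesar(9) | take(4)

Check, running the answer program on each example:
  "ywukkvhu" -> "uhvkkuwy" -> "tgujjtvx" -> "cpdssceg" -> "cpds"
  "yaxtcnajifgm" -> "mgfijanctxay" -> "lfehizmbswzx" -> "uonqrivkbfig" -> "uonq"
  "amvieb" -> "beivma" -> "adhulz" -> "jmqdui" -> "jmqd"
  "qqdbmwux" -> "xuwmbdqq" -> "wtvlacpp" -> "fceujlyy" -> "fceu"
  "cikgwvrb" -> "brvwgkic" -> "aquvfjhb" -> "jzdeosqk" -> "jzde"
  "rpvsm" -> "msvpr" -> "lruoq" -> "uadxz" -> "uadx"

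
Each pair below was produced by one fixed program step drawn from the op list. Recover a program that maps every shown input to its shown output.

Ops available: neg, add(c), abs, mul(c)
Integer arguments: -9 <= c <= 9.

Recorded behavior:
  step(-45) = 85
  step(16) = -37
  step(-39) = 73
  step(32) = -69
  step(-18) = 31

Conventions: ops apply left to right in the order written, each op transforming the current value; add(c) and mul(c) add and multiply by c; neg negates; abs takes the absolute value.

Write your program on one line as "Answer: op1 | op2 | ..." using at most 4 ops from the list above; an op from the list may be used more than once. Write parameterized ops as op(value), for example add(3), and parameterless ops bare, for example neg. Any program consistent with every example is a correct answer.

add(7) | mul(-2) | add(9)

Check, running the answer program on each example:
  -45 -> -38 -> 76 -> 85
  16 -> 23 -> -46 -> -37
  -39 -> -32 -> 64 -> 73
  32 -> 39 -> -78 -> -69
  -18 -> -11 -> 22 -> 31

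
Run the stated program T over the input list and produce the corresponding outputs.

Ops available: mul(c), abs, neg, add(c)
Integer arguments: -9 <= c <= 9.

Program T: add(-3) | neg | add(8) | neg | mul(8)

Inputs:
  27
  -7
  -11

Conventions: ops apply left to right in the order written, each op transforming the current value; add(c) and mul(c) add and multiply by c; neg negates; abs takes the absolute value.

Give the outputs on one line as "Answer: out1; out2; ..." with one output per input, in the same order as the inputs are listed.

128; -144; -176

Execution, op by op:
  27 -> 24 -> -24 -> -16 -> 16 -> 128
  -7 -> -10 -> 10 -> 18 -> -18 -> -144
  -11 -> -14 -> 14 -> 22 -> -22 -> -176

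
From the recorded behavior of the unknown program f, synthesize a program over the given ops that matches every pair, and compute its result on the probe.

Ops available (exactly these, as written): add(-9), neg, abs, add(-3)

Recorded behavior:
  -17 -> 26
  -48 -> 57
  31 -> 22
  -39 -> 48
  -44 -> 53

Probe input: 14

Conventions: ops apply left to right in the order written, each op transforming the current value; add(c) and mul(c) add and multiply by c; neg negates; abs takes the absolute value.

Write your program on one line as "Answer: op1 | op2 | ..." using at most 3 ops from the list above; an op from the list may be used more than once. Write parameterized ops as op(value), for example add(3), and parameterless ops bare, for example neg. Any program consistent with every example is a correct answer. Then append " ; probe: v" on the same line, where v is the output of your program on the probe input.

add(-9) | abs ; probe: 5

Check, running the answer program on each example:
  -17 -> -26 -> 26
  -48 -> -57 -> 57
  31 -> 22 -> 22
  -39 -> -48 -> 48
  -44 -> -53 -> 53
  probe: 14 -> 5 -> 5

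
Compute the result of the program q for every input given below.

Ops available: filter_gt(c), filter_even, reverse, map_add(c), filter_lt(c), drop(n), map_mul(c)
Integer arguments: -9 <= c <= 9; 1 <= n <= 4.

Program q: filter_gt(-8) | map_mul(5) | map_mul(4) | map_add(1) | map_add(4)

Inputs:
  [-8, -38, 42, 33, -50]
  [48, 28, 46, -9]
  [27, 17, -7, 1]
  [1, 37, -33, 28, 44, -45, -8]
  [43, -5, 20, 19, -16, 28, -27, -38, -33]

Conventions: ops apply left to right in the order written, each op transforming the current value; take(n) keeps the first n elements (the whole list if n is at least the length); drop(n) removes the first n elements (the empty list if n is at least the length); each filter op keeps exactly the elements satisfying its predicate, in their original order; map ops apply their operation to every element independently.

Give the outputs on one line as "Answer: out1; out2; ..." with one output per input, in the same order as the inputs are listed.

Execution, op by op:
  [-8, -38, 42, 33, -50] -> [42, 33] -> [210, 165] -> [840, 660] -> [841, 661] -> [845, 665]
  [48, 28, 46, -9] -> [48, 28, 46] -> [240, 140, 230] -> [960, 560, 920] -> [961, 561, 921] -> [965, 565, 925]
  [27, 17, -7, 1] -> [27, 17, -7, 1] -> [135, 85, -35, 5] -> [540, 340, -140, 20] -> [541, 341, -139, 21] -> [545, 345, -135, 25]
  [1, 37, -33, 28, 44, -45, -8] -> [1, 37, 28, 44] -> [5, 185, 140, 220] -> [20, 740, 560, 880] -> [21, 741, 561, 881] -> [25, 745, 565, 885]
  [43, -5, 20, 19, -16, 28, -27, -38, -33] -> [43, -5, 20, 19, 28] -> [215, -25, 100, 95, 140] -> [860, -100, 400, 380, 560] -> [861, -99, 401, 381, 561] -> [865, -95, 405, 385, 565]

[845, 665]; [965, 565, 925]; [545, 345, -135, 25]; [25, 745, 565, 885]; [865, -95, 405, 385, 565]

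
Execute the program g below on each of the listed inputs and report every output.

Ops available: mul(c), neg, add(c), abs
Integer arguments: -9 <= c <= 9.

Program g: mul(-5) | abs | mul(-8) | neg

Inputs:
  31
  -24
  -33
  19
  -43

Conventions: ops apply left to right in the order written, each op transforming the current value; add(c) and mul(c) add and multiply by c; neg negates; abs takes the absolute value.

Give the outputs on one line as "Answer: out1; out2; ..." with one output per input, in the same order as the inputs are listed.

1240; 960; 1320; 760; 1720

Execution, op by op:
  31 -> -155 -> 155 -> -1240 -> 1240
  -24 -> 120 -> 120 -> -960 -> 960
  -33 -> 165 -> 165 -> -1320 -> 1320
  19 -> -95 -> 95 -> -760 -> 760
  -43 -> 215 -> 215 -> -1720 -> 1720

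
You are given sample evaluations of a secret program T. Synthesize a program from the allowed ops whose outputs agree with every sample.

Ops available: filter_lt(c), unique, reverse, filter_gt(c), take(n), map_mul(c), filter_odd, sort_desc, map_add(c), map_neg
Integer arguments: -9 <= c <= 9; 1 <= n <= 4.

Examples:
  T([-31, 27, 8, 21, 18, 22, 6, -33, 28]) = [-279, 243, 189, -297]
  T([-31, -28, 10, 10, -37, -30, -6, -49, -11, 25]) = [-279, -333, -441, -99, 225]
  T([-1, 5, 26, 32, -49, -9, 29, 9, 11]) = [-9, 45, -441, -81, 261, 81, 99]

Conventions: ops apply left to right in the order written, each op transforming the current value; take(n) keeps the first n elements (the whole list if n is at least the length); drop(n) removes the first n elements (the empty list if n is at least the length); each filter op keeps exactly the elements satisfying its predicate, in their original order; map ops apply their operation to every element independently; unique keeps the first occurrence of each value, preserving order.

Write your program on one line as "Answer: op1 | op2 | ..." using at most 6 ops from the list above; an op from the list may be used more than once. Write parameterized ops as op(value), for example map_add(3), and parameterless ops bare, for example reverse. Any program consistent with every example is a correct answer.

map_mul(-9) | reverse | filter_odd | reverse | map_neg

Check, running the answer program on each example:
  [-31, 27, 8, 21, 18, 22, 6, -33, 28] -> [279, -243, -72, -189, -162, -198, -54, 297, -252] -> [-252, 297, -54, -198, -162, -189, -72, -243, 279] -> [297, -189, -243, 279] -> [279, -243, -189, 297] -> [-279, 243, 189, -297]
  [-31, -28, 10, 10, -37, -30, -6, -49, -11, 25] -> [279, 252, -90, -90, 333, 270, 54, 441, 99, -225] -> [-225, 99, 441, 54, 270, 333, -90, -90, 252, 279] -> [-225, 99, 441, 333, 279] -> [279, 333, 441, 99, -225] -> [-279, -333, -441, -99, 225]
  [-1, 5, 26, 32, -49, -9, 29, 9, 11] -> [9, -45, -234, -288, 441, 81, -261, -81, -99] -> [-99, -81, -261, 81, 441, -288, -234, -45, 9] -> [-99, -81, -261, 81, 441, -45, 9] -> [9, -45, 441, 81, -261, -81, -99] -> [-9, 45, -441, -81, 261, 81, 99]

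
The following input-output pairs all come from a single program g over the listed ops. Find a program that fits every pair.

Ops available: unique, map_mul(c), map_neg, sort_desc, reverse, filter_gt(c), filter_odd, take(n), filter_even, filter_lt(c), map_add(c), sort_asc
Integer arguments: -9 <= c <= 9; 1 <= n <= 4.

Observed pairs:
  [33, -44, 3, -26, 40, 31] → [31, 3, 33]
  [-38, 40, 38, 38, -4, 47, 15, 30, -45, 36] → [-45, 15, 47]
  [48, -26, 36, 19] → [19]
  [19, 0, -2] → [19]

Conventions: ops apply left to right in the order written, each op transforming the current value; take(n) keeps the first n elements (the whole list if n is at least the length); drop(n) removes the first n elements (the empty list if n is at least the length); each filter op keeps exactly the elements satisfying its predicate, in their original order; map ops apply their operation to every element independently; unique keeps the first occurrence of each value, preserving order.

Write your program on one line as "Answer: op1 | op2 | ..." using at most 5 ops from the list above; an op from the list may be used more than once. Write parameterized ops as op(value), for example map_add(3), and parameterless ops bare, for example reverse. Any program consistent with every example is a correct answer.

map_neg | filter_odd | reverse | map_neg

Check, running the answer program on each example:
  [33, -44, 3, -26, 40, 31] -> [-33, 44, -3, 26, -40, -31] -> [-33, -3, -31] -> [-31, -3, -33] -> [31, 3, 33]
  [-38, 40, 38, 38, -4, 47, 15, 30, -45, 36] -> [38, -40, -38, -38, 4, -47, -15, -30, 45, -36] -> [-47, -15, 45] -> [45, -15, -47] -> [-45, 15, 47]
  [48, -26, 36, 19] -> [-48, 26, -36, -19] -> [-19] -> [-19] -> [19]
  [19, 0, -2] -> [-19, 0, 2] -> [-19] -> [-19] -> [19]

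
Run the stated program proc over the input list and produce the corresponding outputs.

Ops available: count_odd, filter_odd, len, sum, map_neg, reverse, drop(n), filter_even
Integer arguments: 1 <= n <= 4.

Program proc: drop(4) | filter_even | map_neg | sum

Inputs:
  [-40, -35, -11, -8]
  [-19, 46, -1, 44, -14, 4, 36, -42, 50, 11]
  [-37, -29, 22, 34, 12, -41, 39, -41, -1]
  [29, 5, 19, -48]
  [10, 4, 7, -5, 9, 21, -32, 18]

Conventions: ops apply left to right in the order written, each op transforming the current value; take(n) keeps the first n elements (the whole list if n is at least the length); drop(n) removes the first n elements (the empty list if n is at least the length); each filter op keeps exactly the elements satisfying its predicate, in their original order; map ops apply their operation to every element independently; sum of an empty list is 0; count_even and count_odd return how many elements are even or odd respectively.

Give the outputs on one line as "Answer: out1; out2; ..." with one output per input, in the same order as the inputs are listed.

0; -34; -12; 0; 14

Execution, op by op:
  [-40, -35, -11, -8] -> [] -> [] -> [] -> 0
  [-19, 46, -1, 44, -14, 4, 36, -42, 50, 11] -> [-14, 4, 36, -42, 50, 11] -> [-14, 4, 36, -42, 50] -> [14, -4, -36, 42, -50] -> -34
  [-37, -29, 22, 34, 12, -41, 39, -41, -1] -> [12, -41, 39, -41, -1] -> [12] -> [-12] -> -12
  [29, 5, 19, -48] -> [] -> [] -> [] -> 0
  [10, 4, 7, -5, 9, 21, -32, 18] -> [9, 21, -32, 18] -> [-32, 18] -> [32, -18] -> 14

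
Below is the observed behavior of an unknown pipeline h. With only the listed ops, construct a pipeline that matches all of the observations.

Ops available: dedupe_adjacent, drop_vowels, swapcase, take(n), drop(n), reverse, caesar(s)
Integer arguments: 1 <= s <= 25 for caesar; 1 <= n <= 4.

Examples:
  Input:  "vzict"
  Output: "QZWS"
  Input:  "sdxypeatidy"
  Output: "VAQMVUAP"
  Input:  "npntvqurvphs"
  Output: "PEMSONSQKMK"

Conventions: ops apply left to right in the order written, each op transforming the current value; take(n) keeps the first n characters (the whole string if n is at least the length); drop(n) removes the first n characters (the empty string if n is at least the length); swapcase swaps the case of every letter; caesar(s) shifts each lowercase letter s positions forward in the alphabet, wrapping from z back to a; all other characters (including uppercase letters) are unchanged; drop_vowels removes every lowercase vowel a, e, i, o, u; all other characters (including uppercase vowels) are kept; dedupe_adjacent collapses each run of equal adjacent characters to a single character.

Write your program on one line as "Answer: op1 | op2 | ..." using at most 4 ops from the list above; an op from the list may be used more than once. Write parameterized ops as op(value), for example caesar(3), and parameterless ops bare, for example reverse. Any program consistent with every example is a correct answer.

drop_vowels | caesar(23) | reverse | swapcase

Check, running the answer program on each example:
  "vzict" -> "vzct" -> "swzq" -> "qzws" -> "QZWS"
  "sdxypeatidy" -> "sdxyptdy" -> "pauvmqav" -> "vaqmvuap" -> "VAQMVUAP"
  "npntvqurvphs" -> "npntvqrvphs" -> "kmkqsnosmep" -> "pemsonsqkmk" -> "PEMSONSQKMK"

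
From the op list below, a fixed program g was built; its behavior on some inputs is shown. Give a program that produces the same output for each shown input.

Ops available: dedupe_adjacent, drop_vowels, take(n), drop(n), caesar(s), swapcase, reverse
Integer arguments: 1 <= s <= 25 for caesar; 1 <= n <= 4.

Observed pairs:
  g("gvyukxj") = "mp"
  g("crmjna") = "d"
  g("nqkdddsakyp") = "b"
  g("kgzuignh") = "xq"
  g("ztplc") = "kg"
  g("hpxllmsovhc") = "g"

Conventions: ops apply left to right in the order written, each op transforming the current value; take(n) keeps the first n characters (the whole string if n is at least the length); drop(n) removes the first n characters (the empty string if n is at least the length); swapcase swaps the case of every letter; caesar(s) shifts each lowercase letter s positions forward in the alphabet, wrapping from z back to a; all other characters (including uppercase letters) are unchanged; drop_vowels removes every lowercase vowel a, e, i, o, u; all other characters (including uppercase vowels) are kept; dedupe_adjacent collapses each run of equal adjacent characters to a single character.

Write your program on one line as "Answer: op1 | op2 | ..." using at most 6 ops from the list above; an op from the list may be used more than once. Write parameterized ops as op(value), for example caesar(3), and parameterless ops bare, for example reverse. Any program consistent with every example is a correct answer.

dedupe_adjacent | caesar(10) | caesar(7) | take(3) | drop_vowels | drop(1)

Check, running the answer program on each example:
  "gvyukxj" -> "gvyukxj" -> "qfieuht" -> "xmplboa" -> "xmp" -> "xmp" -> "mp"
  "crmjna" -> "crmjna" -> "mbwtxk" -> "tidaer" -> "tid" -> "td" -> "d"
  "nqkdddsakyp" -> "nqkdsakyp" -> "xaunckuiz" -> "ehbujrbpg" -> "ehb" -> "hb" -> "b"
  "kgzuignh" -> "kgzuignh" -> "uqjesqxr" -> "bxqlzxey" -> "bxq" -> "bxq" -> "xq"
  "ztplc" -> "ztplc" -> "jdzvm" -> "qkgct" -> "qkg" -> "qkg" -> "kg"
  "hpxllmsovhc" -> "hpxlmsovhc" -> "rzhvwcyfrm" -> "ygocdjfmyt" -> "ygo" -> "yg" -> "g"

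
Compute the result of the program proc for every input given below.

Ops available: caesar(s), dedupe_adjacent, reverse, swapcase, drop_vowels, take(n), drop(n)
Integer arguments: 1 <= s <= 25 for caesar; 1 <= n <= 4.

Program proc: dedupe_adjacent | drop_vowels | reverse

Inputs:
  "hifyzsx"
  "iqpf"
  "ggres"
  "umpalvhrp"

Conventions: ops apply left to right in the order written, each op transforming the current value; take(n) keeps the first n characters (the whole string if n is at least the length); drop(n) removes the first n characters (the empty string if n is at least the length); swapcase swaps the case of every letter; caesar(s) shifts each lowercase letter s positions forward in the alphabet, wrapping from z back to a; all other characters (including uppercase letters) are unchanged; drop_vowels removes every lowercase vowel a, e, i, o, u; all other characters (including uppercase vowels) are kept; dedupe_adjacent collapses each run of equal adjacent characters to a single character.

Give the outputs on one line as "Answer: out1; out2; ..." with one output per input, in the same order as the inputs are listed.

"xszyfh"; "fpq"; "srg"; "prhvlpm"

Execution, op by op:
  "hifyzsx" -> "hifyzsx" -> "hfyzsx" -> "xszyfh"
  "iqpf" -> "iqpf" -> "qpf" -> "fpq"
  "ggres" -> "gres" -> "grs" -> "srg"
  "umpalvhrp" -> "umpalvhrp" -> "mplvhrp" -> "prhvlpm"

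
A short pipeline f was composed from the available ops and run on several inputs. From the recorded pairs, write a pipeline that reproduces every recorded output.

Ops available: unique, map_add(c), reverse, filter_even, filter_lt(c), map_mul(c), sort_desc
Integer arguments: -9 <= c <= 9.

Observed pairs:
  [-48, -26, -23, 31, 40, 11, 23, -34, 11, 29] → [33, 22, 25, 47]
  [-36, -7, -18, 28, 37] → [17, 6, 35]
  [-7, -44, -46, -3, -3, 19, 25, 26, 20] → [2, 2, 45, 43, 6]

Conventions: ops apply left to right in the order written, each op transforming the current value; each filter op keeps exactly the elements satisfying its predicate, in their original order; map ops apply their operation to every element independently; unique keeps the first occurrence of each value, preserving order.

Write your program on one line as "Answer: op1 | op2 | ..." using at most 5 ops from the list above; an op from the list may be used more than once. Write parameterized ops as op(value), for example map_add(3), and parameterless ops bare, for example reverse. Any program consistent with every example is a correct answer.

filter_lt(7) | map_add(1) | map_mul(-1) | reverse

Check, running the answer program on each example:
  [-48, -26, -23, 31, 40, 11, 23, -34, 11, 29] -> [-48, -26, -23, -34] -> [-47, -25, -22, -33] -> [47, 25, 22, 33] -> [33, 22, 25, 47]
  [-36, -7, -18, 28, 37] -> [-36, -7, -18] -> [-35, -6, -17] -> [35, 6, 17] -> [17, 6, 35]
  [-7, -44, -46, -3, -3, 19, 25, 26, 20] -> [-7, -44, -46, -3, -3] -> [-6, -43, -45, -2, -2] -> [6, 43, 45, 2, 2] -> [2, 2, 45, 43, 6]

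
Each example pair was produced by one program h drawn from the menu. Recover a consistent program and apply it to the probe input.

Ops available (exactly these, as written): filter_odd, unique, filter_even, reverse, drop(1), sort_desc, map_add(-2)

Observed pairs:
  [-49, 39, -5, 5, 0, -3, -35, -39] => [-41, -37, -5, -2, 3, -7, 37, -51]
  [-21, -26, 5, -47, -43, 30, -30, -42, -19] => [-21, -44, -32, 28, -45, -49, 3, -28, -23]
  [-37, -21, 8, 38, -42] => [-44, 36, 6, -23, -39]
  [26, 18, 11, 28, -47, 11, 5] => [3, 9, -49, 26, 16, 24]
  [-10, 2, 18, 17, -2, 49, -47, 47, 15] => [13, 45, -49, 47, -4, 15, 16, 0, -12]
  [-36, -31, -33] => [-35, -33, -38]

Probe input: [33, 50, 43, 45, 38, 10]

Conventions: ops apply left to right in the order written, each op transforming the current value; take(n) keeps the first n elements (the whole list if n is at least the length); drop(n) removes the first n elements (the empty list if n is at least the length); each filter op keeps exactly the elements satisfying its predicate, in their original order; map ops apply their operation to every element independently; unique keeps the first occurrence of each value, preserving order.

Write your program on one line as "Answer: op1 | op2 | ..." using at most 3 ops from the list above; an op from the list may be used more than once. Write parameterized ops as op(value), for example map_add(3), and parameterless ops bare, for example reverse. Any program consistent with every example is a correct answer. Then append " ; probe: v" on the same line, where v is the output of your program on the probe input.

reverse | map_add(-2) | unique ; probe: [8, 36, 43, 41, 48, 31]

Check, running the answer program on each example:
  [-49, 39, -5, 5, 0, -3, -35, -39] -> [-39, -35, -3, 0, 5, -5, 39, -49] -> [-41, -37, -5, -2, 3, -7, 37, -51] -> [-41, -37, -5, -2, 3, -7, 37, -51]
  [-21, -26, 5, -47, -43, 30, -30, -42, -19] -> [-19, -42, -30, 30, -43, -47, 5, -26, -21] -> [-21, -44, -32, 28, -45, -49, 3, -28, -23] -> [-21, -44, -32, 28, -45, -49, 3, -28, -23]
  [-37, -21, 8, 38, -42] -> [-42, 38, 8, -21, -37] -> [-44, 36, 6, -23, -39] -> [-44, 36, 6, -23, -39]
  [26, 18, 11, 28, -47, 11, 5] -> [5, 11, -47, 28, 11, 18, 26] -> [3, 9, -49, 26, 9, 16, 24] -> [3, 9, -49, 26, 16, 24]
  [-10, 2, 18, 17, -2, 49, -47, 47, 15] -> [15, 47, -47, 49, -2, 17, 18, 2, -10] -> [13, 45, -49, 47, -4, 15, 16, 0, -12] -> [13, 45, -49, 47, -4, 15, 16, 0, -12]
  [-36, -31, -33] -> [-33, -31, -36] -> [-35, -33, -38] -> [-35, -33, -38]
  probe: [33, 50, 43, 45, 38, 10] -> [10, 38, 45, 43, 50, 33] -> [8, 36, 43, 41, 48, 31] -> [8, 36, 43, 41, 48, 31]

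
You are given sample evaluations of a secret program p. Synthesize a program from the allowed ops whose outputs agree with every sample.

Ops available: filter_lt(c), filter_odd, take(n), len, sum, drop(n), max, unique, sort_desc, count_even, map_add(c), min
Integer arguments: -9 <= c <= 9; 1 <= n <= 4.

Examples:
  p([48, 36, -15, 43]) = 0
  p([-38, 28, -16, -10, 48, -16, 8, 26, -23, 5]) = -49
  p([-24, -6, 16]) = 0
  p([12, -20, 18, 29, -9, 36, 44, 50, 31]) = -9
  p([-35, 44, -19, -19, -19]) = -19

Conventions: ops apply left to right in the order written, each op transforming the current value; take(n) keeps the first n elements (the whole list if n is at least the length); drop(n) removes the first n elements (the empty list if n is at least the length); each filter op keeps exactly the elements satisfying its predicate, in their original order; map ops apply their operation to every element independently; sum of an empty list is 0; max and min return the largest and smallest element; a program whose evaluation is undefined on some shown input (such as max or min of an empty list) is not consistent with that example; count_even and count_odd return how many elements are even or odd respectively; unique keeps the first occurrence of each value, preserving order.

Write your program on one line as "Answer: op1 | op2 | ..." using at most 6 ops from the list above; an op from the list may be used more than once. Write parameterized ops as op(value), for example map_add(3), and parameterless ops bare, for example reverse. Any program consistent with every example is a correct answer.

drop(3) | filter_lt(7) | unique | take(3) | sum

Check, running the answer program on each example:
  [48, 36, -15, 43] -> [43] -> [] -> [] -> [] -> 0
  [-38, 28, -16, -10, 48, -16, 8, 26, -23, 5] -> [-10, 48, -16, 8, 26, -23, 5] -> [-10, -16, -23, 5] -> [-10, -16, -23, 5] -> [-10, -16, -23] -> -49
  [-24, -6, 16] -> [] -> [] -> [] -> [] -> 0
  [12, -20, 18, 29, -9, 36, 44, 50, 31] -> [29, -9, 36, 44, 50, 31] -> [-9] -> [-9] -> [-9] -> -9
  [-35, 44, -19, -19, -19] -> [-19, -19] -> [-19, -19] -> [-19] -> [-19] -> -19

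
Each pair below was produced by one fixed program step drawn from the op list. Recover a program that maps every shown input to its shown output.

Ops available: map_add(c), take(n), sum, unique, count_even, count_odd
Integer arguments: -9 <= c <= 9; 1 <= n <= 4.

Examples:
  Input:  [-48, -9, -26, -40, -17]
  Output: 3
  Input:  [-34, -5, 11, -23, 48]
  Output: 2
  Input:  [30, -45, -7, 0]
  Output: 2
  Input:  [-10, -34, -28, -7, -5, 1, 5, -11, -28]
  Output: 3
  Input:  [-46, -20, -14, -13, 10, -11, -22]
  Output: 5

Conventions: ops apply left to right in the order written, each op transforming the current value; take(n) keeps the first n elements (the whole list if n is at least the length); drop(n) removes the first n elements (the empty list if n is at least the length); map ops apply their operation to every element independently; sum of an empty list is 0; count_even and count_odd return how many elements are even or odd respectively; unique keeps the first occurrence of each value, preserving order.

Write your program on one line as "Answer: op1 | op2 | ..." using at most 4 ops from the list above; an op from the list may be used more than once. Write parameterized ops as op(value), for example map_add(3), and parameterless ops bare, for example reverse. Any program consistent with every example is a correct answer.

unique | map_add(6) | count_even

Check, running the answer program on each example:
  [-48, -9, -26, -40, -17] -> [-48, -9, -26, -40, -17] -> [-42, -3, -20, -34, -11] -> 3
  [-34, -5, 11, -23, 48] -> [-34, -5, 11, -23, 48] -> [-28, 1, 17, -17, 54] -> 2
  [30, -45, -7, 0] -> [30, -45, -7, 0] -> [36, -39, -1, 6] -> 2
  [-10, -34, -28, -7, -5, 1, 5, -11, -28] -> [-10, -34, -28, -7, -5, 1, 5, -11] -> [-4, -28, -22, -1, 1, 7, 11, -5] -> 3
  [-46, -20, -14, -13, 10, -11, -22] -> [-46, -20, -14, -13, 10, -11, -22] -> [-40, -14, -8, -7, 16, -5, -16] -> 5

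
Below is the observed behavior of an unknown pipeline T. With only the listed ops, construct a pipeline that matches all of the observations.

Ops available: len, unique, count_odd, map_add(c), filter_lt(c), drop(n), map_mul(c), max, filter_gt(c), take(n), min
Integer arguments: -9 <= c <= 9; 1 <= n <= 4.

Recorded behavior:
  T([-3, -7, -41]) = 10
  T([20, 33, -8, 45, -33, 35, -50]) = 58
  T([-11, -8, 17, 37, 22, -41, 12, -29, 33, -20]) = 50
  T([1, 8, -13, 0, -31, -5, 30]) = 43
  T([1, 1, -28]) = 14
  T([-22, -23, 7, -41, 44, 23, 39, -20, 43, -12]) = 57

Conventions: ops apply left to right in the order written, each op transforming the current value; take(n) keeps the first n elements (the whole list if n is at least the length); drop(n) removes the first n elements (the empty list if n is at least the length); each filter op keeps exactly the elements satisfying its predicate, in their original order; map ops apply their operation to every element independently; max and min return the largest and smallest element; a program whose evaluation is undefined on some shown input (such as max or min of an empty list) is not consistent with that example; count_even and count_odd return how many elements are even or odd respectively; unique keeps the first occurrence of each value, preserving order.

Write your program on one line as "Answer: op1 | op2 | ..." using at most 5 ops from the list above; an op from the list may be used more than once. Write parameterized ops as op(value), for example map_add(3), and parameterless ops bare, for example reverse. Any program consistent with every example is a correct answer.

unique | map_add(5) | map_add(8) | max

Check, running the answer program on each example:
  [-3, -7, -41] -> [-3, -7, -41] -> [2, -2, -36] -> [10, 6, -28] -> 10
  [20, 33, -8, 45, -33, 35, -50] -> [20, 33, -8, 45, -33, 35, -50] -> [25, 38, -3, 50, -28, 40, -45] -> [33, 46, 5, 58, -20, 48, -37] -> 58
  [-11, -8, 17, 37, 22, -41, 12, -29, 33, -20] -> [-11, -8, 17, 37, 22, -41, 12, -29, 33, -20] -> [-6, -3, 22, 42, 27, -36, 17, -24, 38, -15] -> [2, 5, 30, 50, 35, -28, 25, -16, 46, -7] -> 50
  [1, 8, -13, 0, -31, -5, 30] -> [1, 8, -13, 0, -31, -5, 30] -> [6, 13, -8, 5, -26, 0, 35] -> [14, 21, 0, 13, -18, 8, 43] -> 43
  [1, 1, -28] -> [1, -28] -> [6, -23] -> [14, -15] -> 14
  [-22, -23, 7, -41, 44, 23, 39, -20, 43, -12] -> [-22, -23, 7, -41, 44, 23, 39, -20, 43, -12] -> [-17, -18, 12, -36, 49, 28, 44, -15, 48, -7] -> [-9, -10, 20, -28, 57, 36, 52, -7, 56, 1] -> 57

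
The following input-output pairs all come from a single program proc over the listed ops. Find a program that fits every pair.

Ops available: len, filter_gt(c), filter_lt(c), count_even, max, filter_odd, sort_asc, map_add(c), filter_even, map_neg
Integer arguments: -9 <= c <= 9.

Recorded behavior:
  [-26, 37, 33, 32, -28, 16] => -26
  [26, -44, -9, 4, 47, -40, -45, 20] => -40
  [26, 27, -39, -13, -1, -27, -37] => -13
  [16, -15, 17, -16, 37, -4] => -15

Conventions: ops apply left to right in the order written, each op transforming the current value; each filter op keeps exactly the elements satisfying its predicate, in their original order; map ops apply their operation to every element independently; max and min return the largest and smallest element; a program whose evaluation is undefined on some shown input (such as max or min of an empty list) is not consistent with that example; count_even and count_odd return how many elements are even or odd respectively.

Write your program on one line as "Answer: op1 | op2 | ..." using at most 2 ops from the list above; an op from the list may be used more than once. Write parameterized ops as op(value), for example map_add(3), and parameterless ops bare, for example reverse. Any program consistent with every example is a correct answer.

filter_lt(-9) | max

Check, running the answer program on each example:
  [-26, 37, 33, 32, -28, 16] -> [-26, -28] -> -26
  [26, -44, -9, 4, 47, -40, -45, 20] -> [-44, -40, -45] -> -40
  [26, 27, -39, -13, -1, -27, -37] -> [-39, -13, -27, -37] -> -13
  [16, -15, 17, -16, 37, -4] -> [-15, -16] -> -15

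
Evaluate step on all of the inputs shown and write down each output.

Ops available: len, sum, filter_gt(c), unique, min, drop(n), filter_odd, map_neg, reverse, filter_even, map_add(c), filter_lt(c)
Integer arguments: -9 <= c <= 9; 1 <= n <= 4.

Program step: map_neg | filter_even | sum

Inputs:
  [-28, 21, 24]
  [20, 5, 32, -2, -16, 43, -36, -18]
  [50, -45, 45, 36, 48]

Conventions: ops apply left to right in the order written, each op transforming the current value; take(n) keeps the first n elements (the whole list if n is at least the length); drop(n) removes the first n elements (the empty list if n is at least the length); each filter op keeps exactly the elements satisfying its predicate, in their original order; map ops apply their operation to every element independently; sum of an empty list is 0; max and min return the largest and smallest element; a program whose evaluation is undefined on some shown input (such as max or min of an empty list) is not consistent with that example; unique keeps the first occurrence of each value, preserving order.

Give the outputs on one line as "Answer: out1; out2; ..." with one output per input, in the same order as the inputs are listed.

4; 20; -134

Execution, op by op:
  [-28, 21, 24] -> [28, -21, -24] -> [28, -24] -> 4
  [20, 5, 32, -2, -16, 43, -36, -18] -> [-20, -5, -32, 2, 16, -43, 36, 18] -> [-20, -32, 2, 16, 36, 18] -> 20
  [50, -45, 45, 36, 48] -> [-50, 45, -45, -36, -48] -> [-50, -36, -48] -> -134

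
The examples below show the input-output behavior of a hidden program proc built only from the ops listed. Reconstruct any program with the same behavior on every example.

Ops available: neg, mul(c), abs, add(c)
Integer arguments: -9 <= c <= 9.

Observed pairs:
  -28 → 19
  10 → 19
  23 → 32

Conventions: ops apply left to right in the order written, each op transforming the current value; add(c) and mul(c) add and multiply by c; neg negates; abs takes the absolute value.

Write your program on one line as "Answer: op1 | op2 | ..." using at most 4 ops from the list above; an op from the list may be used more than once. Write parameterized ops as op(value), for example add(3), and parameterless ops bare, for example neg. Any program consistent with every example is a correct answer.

add(9) | neg | abs

Check, running the answer program on each example:
  -28 -> -19 -> 19 -> 19
  10 -> 19 -> -19 -> 19
  23 -> 32 -> -32 -> 32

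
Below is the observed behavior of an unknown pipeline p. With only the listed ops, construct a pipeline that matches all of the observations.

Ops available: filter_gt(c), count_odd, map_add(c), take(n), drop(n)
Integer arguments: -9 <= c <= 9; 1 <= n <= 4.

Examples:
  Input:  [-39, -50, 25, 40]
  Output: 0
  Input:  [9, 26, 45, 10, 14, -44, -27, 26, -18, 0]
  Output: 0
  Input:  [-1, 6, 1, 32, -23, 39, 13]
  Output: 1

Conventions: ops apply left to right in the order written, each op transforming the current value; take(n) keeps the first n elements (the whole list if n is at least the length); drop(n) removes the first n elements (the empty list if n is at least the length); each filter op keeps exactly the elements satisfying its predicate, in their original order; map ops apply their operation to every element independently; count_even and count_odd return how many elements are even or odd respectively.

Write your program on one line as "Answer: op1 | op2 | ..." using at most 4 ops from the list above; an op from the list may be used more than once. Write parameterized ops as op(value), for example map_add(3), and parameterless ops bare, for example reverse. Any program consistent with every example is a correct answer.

drop(4) | filter_gt(-4) | take(1) | count_odd

Check, running the answer program on each example:
  [-39, -50, 25, 40] -> [] -> [] -> [] -> 0
  [9, 26, 45, 10, 14, -44, -27, 26, -18, 0] -> [14, -44, -27, 26, -18, 0] -> [14, 26, 0] -> [14] -> 0
  [-1, 6, 1, 32, -23, 39, 13] -> [-23, 39, 13] -> [39, 13] -> [39] -> 1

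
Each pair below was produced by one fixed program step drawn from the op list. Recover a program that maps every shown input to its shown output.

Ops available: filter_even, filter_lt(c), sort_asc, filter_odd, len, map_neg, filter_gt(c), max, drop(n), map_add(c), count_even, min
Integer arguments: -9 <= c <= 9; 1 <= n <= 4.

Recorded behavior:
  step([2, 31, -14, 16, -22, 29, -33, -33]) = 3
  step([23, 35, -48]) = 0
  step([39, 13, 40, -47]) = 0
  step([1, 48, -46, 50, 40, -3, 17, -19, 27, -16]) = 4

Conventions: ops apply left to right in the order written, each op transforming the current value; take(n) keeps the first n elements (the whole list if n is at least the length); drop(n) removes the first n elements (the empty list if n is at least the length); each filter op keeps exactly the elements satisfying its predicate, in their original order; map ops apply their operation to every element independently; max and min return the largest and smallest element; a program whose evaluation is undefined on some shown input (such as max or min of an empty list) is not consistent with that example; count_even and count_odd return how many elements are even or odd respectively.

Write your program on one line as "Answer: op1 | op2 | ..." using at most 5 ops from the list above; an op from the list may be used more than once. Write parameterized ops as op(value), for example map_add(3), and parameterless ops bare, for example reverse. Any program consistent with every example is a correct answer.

drop(3) | map_add(-9) | drop(1) | count_even

Check, running the answer program on each example:
  [2, 31, -14, 16, -22, 29, -33, -33] -> [16, -22, 29, -33, -33] -> [7, -31, 20, -42, -42] -> [-31, 20, -42, -42] -> 3
  [23, 35, -48] -> [] -> [] -> [] -> 0
  [39, 13, 40, -47] -> [-47] -> [-56] -> [] -> 0
  [1, 48, -46, 50, 40, -3, 17, -19, 27, -16] -> [50, 40, -3, 17, -19, 27, -16] -> [41, 31, -12, 8, -28, 18, -25] -> [31, -12, 8, -28, 18, -25] -> 4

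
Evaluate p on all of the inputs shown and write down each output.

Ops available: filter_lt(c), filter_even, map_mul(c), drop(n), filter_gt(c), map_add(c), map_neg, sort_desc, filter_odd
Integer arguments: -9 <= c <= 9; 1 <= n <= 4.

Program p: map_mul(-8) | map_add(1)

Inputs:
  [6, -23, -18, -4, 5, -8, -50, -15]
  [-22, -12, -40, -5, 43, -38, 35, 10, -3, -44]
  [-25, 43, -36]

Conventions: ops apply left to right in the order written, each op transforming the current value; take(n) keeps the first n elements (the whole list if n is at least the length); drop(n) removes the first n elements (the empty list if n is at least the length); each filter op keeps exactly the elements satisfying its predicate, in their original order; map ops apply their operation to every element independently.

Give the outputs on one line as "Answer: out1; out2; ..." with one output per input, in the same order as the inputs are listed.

Execution, op by op:
  [6, -23, -18, -4, 5, -8, -50, -15] -> [-48, 184, 144, 32, -40, 64, 400, 120] -> [-47, 185, 145, 33, -39, 65, 401, 121]
  [-22, -12, -40, -5, 43, -38, 35, 10, -3, -44] -> [176, 96, 320, 40, -344, 304, -280, -80, 24, 352] -> [177, 97, 321, 41, -343, 305, -279, -79, 25, 353]
  [-25, 43, -36] -> [200, -344, 288] -> [201, -343, 289]

[-47, 185, 145, 33, -39, 65, 401, 121]; [177, 97, 321, 41, -343, 305, -279, -79, 25, 353]; [201, -343, 289]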